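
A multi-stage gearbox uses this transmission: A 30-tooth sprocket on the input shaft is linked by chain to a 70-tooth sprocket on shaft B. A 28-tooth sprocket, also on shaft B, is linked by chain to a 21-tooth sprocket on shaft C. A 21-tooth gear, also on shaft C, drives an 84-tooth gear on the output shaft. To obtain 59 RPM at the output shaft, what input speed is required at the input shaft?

413 RPM

Overall ratio R = 2.3333 × 0.75 × 4 = 7.
Required input speed = output speed × R = 59 × 7 = 413 RPM.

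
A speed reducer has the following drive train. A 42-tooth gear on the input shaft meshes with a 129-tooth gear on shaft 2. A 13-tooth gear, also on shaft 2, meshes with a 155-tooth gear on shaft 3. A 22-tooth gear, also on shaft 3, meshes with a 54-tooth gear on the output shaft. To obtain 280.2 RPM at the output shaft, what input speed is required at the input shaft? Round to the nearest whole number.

25187 RPM

Overall ratio R = 3.0714 × 11.923 × 2.4545 = 89.888.
Required input speed = output speed × R = 280.2 × 89.888 = 25187 RPM.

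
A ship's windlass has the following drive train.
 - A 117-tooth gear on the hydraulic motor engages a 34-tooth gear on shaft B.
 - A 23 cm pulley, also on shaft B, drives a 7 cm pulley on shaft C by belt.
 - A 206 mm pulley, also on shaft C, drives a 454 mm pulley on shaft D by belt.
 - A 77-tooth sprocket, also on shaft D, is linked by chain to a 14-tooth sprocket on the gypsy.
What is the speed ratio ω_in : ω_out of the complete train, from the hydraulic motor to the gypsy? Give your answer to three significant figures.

0.0354

Each stage contributes driven/driver: gear mesh 34/117 = 0.2906, belt 7/23 = 0.30435, belt 454/206 = 2.2039, chain 14/77 = 0.18182.
Overall: 0.2906 × 0.30435 × 2.2039 × 0.18182 = 0.03544.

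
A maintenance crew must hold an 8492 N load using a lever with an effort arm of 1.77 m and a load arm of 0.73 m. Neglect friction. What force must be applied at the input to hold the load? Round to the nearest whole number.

Lever MA = effort arm / load arm = 1.77/0.73 = 2.4247.
Effort = load / MA = 8492 / 2.4247 = 3502.4 N.

3502 N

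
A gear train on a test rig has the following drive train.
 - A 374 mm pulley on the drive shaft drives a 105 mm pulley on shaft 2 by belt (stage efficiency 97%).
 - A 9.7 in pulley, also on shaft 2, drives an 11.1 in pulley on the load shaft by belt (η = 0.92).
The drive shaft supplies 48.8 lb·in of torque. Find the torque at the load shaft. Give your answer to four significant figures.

13.99 lb·in

belt 105/374 = 0.28075 → τ = 48.8·0.28075·0.97 = 13.29 lb·in
belt 11.1/9.7 = 1.1443 → τ = 13.29·1.1443·0.92 = 13.991 lb·in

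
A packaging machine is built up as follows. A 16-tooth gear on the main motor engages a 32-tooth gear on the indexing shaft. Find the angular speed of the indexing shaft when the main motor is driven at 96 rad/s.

48 rad/s

gear mesh 32/16 = 2 → 96/2 = 48 rad/s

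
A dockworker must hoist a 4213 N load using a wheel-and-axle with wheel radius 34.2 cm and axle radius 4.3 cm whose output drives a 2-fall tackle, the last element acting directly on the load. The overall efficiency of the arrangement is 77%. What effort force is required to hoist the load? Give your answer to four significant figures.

Wheel-and-axle MA = R/r = 34.2/4.3 = 7.9535.
Block-and-tackle MA = number of supporting rope parts = 2.
Combined ideal MA = 7.9535 × 2 = 15.907.
Actual MA = 15.907 × 0.77 = 12.248.
Effort = load / actual MA = 4213 / 12.248 = 343.96 N.

344.0 N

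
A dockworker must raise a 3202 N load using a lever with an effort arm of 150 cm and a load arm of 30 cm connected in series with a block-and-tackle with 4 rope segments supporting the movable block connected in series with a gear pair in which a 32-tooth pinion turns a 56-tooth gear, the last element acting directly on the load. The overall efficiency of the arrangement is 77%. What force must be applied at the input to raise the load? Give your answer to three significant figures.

119 N

Lever MA = effort arm / load arm = 150/30 = 5.
Block-and-tackle MA = number of supporting rope parts = 4.
Gear pair MA = 56/32 = 1.75.
Combined ideal MA = 5 × 4 × 1.75 = 35.
Actual MA = 35 × 0.77 = 26.95.
Effort = load / actual MA = 3202 / 26.95 = 118.81 N.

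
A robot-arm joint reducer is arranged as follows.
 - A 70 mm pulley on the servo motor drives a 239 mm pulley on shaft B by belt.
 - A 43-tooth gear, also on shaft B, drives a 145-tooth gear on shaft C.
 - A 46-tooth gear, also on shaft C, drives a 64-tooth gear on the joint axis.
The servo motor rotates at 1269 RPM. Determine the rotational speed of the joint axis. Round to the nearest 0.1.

belt 239/70 = 3.4143 → 1269/3.4143 = 371.67 RPM
gear mesh 145/43 = 3.3721 → 371.67/3.3721 = 110.22 RPM
gear mesh 64/46 = 1.3913 → 110.22/1.3913 = 79.221 RPM

79.2 RPM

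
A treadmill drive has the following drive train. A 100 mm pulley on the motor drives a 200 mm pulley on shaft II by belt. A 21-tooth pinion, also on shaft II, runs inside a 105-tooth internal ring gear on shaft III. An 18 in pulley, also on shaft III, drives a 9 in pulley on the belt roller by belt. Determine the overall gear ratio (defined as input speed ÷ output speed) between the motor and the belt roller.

Each stage contributes driven/driver: belt 200/100 = 2, internal gear 105/21 = 5, belt 9/18 = 0.5.
Overall: 2 × 5 × 0.5 = 5.

5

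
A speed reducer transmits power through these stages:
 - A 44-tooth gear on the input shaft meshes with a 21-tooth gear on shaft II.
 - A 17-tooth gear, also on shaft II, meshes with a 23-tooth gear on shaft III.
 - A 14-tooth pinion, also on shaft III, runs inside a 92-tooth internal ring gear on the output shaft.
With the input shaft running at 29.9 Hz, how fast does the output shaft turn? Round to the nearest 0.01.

7.05 Hz

Gear mesh: ratio = 21/44 = 0.47727, so shaft II turns at 29.9 / 0.47727 = 62.648 Hz.
Gear mesh: ratio = 23/17 = 1.3529, so shaft III turns at 62.648 / 1.3529 = 46.305 Hz.
Internal gear: ratio = 92/14 = 6.5714, so the output shaft turns at 46.305 / 6.5714 = 7.0464 Hz.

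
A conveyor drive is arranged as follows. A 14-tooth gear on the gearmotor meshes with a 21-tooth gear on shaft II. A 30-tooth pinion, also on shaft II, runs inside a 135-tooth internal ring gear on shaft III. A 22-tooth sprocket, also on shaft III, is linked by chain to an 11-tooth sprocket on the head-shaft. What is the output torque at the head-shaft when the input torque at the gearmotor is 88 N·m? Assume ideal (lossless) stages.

gear mesh 21/14 = 1.5 → τ = 88·1.5 = 132 N·m
internal gear 135/30 = 4.5 → τ = 132·4.5 = 594 N·m
chain 11/22 = 0.5 → τ = 594·0.5 = 297 N·m

297 N·m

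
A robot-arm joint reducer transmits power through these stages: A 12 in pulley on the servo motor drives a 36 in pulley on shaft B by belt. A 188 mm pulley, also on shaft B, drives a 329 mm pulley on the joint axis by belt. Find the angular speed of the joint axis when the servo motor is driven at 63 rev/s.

12 rev/s

belt 36/12 = 3 → 63/3 = 21 rev/s
belt 329/188 = 1.75 → 21/1.75 = 12 rev/s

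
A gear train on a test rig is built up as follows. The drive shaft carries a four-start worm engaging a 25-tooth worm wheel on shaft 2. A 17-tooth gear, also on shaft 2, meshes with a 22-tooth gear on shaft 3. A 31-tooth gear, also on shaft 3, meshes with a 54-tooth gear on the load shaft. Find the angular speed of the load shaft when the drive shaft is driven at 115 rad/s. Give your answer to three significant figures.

worm 25/4 = 6.25 → 115/6.25 = 18.4 rad/s
gear mesh 22/17 = 1.2941 → 18.4/1.2941 = 14.218 rad/s
gear mesh 54/31 = 1.7419 → 14.218/1.7419 = 8.1623 rad/s

8.16 rad/s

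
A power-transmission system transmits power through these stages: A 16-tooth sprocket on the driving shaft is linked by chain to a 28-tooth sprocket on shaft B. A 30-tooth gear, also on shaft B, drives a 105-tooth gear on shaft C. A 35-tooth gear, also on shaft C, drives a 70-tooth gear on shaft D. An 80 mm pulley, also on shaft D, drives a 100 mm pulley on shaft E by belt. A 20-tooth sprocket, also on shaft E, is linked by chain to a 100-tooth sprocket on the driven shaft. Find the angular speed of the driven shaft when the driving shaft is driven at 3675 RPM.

chain 28/16 = 1.75 → 3675/1.75 = 2100 RPM
gear mesh 105/30 = 3.5 → 2100/3.5 = 600 RPM
gear mesh 70/35 = 2 → 600/2 = 300 RPM
belt 100/80 = 1.25 → 300/1.25 = 240 RPM
chain 100/20 = 5 → 240/5 = 48 RPM

48 RPM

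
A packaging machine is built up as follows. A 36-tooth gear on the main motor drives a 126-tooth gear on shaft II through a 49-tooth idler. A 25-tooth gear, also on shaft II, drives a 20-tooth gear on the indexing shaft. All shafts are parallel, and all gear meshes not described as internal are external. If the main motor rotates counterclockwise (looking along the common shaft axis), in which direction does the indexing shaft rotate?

the main motor → shaft II: driver → idler → driven is 2 external meshes, 2 reversals → CCW.
shaft II → the indexing shaft: external mesh, 1 reversal → CW.
3 reversals in total — an odd number — so the indexing shaft turns opposite to the main motor.

clockwise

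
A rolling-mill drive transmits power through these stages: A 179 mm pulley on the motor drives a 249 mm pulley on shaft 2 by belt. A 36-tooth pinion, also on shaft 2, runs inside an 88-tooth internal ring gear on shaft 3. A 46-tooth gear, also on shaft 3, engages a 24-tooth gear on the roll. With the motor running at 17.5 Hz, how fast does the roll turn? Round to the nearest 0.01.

9.86 Hz

belt 249/179 = 1.3911 → 17.5/1.3911 = 12.58 Hz
internal gear 88/36 = 2.4444 → 12.58/2.4444 = 5.1465 Hz
gear mesh 24/46 = 0.52174 → 5.1465/0.52174 = 9.8641 Hz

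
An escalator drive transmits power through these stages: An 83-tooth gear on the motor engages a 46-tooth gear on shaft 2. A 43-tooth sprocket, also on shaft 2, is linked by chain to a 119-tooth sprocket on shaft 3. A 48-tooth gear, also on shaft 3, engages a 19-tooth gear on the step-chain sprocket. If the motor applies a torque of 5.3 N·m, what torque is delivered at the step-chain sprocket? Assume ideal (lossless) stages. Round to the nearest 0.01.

3.22 N·m

After the gear mesh (46/83): 5.3 × 0.55422 = 2.9373 N·m
After the chain (119/43): 2.9373 × 2.7674 = 8.1289 N·m
After the gear mesh (19/48): 8.1289 × 0.39583 = 3.2177 N·m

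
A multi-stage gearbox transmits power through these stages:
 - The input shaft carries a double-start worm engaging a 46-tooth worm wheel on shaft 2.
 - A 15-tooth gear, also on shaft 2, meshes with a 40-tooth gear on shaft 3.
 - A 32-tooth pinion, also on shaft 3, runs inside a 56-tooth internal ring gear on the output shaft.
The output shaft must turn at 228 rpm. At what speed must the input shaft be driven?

24472 rpm

Overall ratio R = 23 × 2.6667 × 1.75 = 107.33.
Required input speed = output speed × R = 228 × 107.33 = 24472 rpm.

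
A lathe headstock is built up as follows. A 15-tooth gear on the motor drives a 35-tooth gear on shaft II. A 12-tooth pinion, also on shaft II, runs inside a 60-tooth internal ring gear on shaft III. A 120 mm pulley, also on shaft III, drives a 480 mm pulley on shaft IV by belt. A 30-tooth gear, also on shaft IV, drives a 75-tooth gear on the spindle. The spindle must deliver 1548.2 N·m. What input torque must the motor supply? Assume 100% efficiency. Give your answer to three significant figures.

Overall ratio R = 2.3333 × 5 × 4 × 2.5 = 116.67.
Input torque = output torque / R = 1548.2 / 116.67 = 13.27 N·m.

13.3 N·m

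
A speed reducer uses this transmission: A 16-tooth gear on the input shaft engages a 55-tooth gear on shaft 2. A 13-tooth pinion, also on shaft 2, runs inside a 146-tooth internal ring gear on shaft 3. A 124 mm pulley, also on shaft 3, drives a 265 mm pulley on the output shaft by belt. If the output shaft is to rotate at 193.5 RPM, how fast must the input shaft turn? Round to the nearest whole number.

15965 RPM

Overall ratio R = 3.4375 × 11.231 × 2.1371 = 82.504.
Required input speed = output speed × R = 193.5 × 82.504 = 15965 RPM.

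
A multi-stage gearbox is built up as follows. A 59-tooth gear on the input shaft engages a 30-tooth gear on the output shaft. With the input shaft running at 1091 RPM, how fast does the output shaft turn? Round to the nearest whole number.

2146 RPM

the input shaft → the output shaft (gear mesh, 30/59): 1091 ÷ 0.50847 = 2145.6 RPM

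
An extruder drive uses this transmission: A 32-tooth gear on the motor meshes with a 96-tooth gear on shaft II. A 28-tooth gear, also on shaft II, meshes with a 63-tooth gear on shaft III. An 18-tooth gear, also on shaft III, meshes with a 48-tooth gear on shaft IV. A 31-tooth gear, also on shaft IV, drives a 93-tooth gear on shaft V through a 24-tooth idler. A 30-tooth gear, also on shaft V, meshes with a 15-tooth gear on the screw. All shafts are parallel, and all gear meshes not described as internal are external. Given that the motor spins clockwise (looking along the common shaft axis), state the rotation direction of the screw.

clockwise

the motor → shaft II: external mesh, 1 reversal → CCW.
shaft II → shaft III: external mesh, 1 reversal → CW.
shaft III → shaft IV: external mesh, 1 reversal → CCW.
shaft IV → shaft V: driver → idler → driven is 2 external meshes, 2 reversals → CCW.
shaft V → the screw: external mesh, 1 reversal → CW.
6 reversals in total — an even number — so the screw turns the same way as the motor.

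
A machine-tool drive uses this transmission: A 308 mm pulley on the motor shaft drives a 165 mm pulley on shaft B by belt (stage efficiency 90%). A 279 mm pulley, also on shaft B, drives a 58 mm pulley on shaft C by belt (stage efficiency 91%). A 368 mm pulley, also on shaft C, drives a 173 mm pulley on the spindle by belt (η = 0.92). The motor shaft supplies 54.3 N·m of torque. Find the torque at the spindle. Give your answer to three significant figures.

After the belt (165/308): 54.3 × 0.53571 × 0.90 = 26.18 N·m
After the belt (58/279): 26.18 × 0.20789 × 0.91 = 4.9527 N·m
After the belt (173/368): 4.9527 × 0.47011 × 0.92 = 2.142 N·m

2.14 N·m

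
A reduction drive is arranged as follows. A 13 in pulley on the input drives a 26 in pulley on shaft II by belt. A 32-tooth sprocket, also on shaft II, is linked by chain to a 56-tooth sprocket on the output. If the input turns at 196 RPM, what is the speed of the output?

Belt: ratio = 26/13 = 2, so shaft II turns at 196 / 2 = 98 RPM.
Chain: ratio = 56/32 = 1.75, so the output turns at 98 / 1.75 = 56 RPM.

56 RPM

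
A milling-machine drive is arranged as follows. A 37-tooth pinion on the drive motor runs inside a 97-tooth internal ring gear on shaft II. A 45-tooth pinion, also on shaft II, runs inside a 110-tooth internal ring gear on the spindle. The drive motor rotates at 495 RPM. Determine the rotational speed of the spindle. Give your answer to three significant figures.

Internal gear: ratio = 97/37 = 2.6216, so shaft II turns at 495 / 2.6216 = 188.81 RPM.
Internal gear: ratio = 110/45 = 2.4444, so the spindle turns at 188.81 / 2.4444 = 77.242 RPM.

77.2 RPM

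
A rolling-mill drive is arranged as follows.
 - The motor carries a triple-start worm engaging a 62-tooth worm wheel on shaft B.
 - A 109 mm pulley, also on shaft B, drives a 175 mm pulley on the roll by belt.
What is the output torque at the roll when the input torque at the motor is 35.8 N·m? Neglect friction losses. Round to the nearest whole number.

1188 N·m

Worm: ratio = 62/3 = 20.667; torque at shaft B = 35.8 × 20.667 = 739.87 N·m.
Belt: ratio = 175/109 = 1.6055; torque at the roll = 739.87 × 1.6055 = 1187.9 N·m.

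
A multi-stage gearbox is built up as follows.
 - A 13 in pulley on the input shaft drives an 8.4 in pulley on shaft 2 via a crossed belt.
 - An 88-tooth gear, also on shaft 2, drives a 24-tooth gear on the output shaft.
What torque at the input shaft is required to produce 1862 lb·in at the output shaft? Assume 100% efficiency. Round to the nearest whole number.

Overall ratio R = 0.64615 × 0.27273 = 0.17622.
Input torque = output torque / R = 1862 / 0.17622 = 10566 lb·in.

10566 lb·in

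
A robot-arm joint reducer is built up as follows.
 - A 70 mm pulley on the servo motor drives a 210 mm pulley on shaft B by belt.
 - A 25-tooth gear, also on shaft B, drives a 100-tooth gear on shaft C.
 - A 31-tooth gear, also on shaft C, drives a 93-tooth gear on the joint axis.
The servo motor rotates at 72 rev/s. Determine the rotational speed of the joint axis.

Belt: ratio = 210/70 = 3, so shaft B turns at 72 / 3 = 24 rev/s.
Gear mesh: ratio = 100/25 = 4, so shaft C turns at 24 / 4 = 6 rev/s.
Gear mesh: ratio = 93/31 = 3, so the joint axis turns at 6 / 3 = 2 rev/s.

2 rev/s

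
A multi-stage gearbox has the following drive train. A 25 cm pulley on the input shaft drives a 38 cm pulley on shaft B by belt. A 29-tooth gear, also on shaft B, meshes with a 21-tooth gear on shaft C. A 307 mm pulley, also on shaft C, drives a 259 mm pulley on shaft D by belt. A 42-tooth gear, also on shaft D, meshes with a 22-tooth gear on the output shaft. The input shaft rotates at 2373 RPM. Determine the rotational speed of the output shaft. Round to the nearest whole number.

4879 RPM

Belt: ratio = 38/25 = 1.52, so shaft B turns at 2373 / 1.52 = 1561.2 RPM.
Gear mesh: ratio = 21/29 = 0.72414, so shaft C turns at 1561.2 / 0.72414 = 2155.9 RPM.
Belt: ratio = 259/307 = 0.84365, so shaft D turns at 2155.9 / 0.84365 = 2555.5 RPM.
Gear mesh: ratio = 22/42 = 0.52381, so the output shaft turns at 2555.5 / 0.52381 = 4878.6 RPM.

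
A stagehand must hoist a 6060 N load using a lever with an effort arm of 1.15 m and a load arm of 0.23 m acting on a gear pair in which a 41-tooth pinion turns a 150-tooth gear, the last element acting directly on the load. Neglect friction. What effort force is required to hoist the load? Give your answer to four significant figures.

Lever MA = effort arm / load arm = 1.15/0.23 = 5.
Gear pair MA = 150/41 = 3.6585.
Combined ideal MA = 5 × 3.6585 = 18.293.
Effort = load / MA = 6060 / 18.293 = 331.28 N.

331.3 N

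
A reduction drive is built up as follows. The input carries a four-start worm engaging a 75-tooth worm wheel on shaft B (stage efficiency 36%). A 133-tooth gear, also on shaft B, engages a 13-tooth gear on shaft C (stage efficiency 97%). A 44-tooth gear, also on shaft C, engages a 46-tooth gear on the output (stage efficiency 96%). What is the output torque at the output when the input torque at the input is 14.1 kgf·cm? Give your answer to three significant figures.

9.06 kgf·cm

Worm: ratio = 75/4 = 18.75; torque at shaft B = 14.1 × 18.75 × 0.36 = 95.175 kgf·cm.
Gear mesh: ratio = 13/133 = 0.097744; torque at shaft C = 95.175 × 0.097744 × 0.97 = 9.0237 kgf·cm.
Gear mesh: ratio = 46/44 = 1.0455; torque at the output = 9.0237 × 1.0455 × 0.96 = 9.0565 kgf·cm.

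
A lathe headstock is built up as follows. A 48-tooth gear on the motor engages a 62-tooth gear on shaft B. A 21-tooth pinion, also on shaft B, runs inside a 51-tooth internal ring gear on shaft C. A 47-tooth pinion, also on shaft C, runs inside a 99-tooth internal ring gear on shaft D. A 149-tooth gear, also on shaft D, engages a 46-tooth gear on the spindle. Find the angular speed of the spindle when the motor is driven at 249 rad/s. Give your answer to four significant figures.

the motor → shaft B (gear mesh, 62/48): 249 ÷ 1.2917 = 192.77 rad/s
shaft B → shaft C (internal gear, 51/21): 192.77 ÷ 2.4286 = 79.378 rad/s
shaft C → shaft D (internal gear, 99/47): 79.378 ÷ 2.1064 = 37.684 rad/s
shaft D → the spindle (gear mesh, 46/149): 37.684 ÷ 0.30872 = 122.06 rad/s

122.1 rad/s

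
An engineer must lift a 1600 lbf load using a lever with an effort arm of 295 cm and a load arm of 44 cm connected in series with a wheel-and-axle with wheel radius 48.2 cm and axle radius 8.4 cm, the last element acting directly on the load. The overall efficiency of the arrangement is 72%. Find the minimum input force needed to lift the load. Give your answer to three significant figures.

57.8 lbf

Lever MA = effort arm / load arm = 295/44 = 6.7045.
Wheel-and-axle MA = R/r = 48.2/8.4 = 5.7381.
Combined ideal MA = 6.7045 × 5.7381 = 38.471.
Actual MA = 38.471 × 0.72 = 27.699.
Effort = load / actual MA = 1600 / 27.699 = 57.763 lbf.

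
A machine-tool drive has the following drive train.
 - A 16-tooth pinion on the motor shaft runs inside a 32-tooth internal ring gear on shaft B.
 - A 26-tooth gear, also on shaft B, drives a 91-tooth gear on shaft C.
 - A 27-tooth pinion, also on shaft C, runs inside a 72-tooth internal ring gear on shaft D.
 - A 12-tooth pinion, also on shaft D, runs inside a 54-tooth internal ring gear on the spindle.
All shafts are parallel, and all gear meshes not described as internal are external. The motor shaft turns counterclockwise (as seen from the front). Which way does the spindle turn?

clockwise

the motor shaft → shaft B: internal mesh, same direction → CCW.
shaft B → shaft C: external mesh, 1 reversal → CW.
shaft C → shaft D: internal mesh, same direction → CW.
shaft D → the spindle: internal mesh, same direction → CW.
1 reversal in total — an odd number — so the spindle turns opposite to the motor shaft.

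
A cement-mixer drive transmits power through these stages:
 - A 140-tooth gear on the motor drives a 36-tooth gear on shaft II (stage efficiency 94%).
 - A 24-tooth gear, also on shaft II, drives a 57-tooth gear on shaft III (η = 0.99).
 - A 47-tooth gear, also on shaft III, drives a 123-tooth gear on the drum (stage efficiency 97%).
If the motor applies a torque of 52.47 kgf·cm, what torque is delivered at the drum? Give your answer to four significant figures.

75.70 kgf·cm

gear mesh 36/140 = 0.25714 → τ = 52.47·0.25714·0.94 = 12.683 kgf·cm
gear mesh 57/24 = 2.375 → τ = 12.683·2.375·0.99 = 29.82 kgf·cm
gear mesh 123/47 = 2.617 → τ = 29.82·2.617·0.97 = 75.699 kgf·cm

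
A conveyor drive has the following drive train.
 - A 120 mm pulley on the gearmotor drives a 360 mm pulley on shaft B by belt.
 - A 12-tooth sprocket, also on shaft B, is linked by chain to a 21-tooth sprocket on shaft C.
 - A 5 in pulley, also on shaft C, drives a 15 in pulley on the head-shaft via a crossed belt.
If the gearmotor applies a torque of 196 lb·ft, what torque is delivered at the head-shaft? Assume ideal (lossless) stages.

3087 lb·ft

After the belt (360/120): 196 × 3 = 588 lb·ft
After the chain (21/12): 588 × 1.75 = 1029 lb·ft
After the belt (15/5): 1029 × 3 = 3087 lb·ft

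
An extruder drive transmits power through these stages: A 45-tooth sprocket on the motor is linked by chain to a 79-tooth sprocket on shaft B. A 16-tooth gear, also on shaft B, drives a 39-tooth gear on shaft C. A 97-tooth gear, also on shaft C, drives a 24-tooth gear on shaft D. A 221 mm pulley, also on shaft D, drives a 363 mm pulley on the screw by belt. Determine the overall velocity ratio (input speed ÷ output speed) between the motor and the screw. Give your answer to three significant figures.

1.74

Each stage contributes driven/driver: chain 79/45 = 1.7556, gear mesh 39/16 = 2.4375, gear mesh 24/97 = 0.24742, belt 363/221 = 1.6425.
Overall: 1.7556 × 2.4375 × 0.24742 × 1.6425 = 1.7391.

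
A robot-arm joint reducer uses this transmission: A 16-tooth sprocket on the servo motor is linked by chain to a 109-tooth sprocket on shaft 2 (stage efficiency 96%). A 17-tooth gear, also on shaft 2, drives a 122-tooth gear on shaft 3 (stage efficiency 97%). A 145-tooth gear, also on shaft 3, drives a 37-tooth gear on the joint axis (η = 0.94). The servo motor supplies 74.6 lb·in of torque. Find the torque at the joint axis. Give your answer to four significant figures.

chain 109/16 = 6.8125 → τ = 74.6·6.8125·0.96 = 487.88 lb·in
gear mesh 122/17 = 7.1765 → τ = 487.88·7.1765·0.97 = 3396.2 lb·in
gear mesh 37/145 = 0.25517 → τ = 3396.2·0.25517·0.94 = 814.63 lb·in

814.6 lb·in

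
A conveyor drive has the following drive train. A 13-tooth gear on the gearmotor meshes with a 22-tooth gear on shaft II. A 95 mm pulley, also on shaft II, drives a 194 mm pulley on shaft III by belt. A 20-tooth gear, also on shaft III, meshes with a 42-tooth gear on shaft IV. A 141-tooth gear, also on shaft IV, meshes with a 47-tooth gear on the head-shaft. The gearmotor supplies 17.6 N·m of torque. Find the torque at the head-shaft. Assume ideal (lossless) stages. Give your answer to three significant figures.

42.6 N·m

gear mesh 22/13 = 1.6923 → τ = 17.6·1.6923 = 29.785 N·m
belt 194/95 = 2.0421 → τ = 29.785·2.0421 = 60.823 N·m
gear mesh 42/20 = 2.1 → τ = 60.823·2.1 = 127.73 N·m
gear mesh 47/141 = 0.33333 → τ = 127.73·0.33333 = 42.576 N·m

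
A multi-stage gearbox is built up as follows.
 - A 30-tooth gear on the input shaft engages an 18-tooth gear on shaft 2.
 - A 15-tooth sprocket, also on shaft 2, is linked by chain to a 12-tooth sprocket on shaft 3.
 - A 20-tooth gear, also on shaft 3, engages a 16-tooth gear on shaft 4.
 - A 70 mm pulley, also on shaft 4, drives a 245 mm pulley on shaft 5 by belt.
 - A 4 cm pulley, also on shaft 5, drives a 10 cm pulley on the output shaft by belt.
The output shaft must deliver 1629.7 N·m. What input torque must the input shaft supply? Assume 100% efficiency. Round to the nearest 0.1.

485.0 N·m

Overall ratio R = 0.6 × 0.8 × 0.8 × 3.5 × 2.5 = 3.36.
Input torque = output torque / R = 1629.7 / 3.36 = 485.03 N·m.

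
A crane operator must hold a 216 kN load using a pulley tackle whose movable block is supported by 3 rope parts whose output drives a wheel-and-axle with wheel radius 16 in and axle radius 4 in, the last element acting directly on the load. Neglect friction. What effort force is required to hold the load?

18 kN

Block-and-tackle MA = number of supporting rope parts = 3.
Wheel-and-axle MA = R/r = 16/4 = 4.
Combined ideal MA = 3 × 4 = 12.
Effort = load / MA = 216 / 12 = 18 kN.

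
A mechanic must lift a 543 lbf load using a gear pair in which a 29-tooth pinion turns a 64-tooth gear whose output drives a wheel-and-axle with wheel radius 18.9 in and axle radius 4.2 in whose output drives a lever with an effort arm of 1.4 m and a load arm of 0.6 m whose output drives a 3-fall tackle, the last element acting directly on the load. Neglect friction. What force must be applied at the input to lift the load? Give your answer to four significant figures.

Gear pair MA = 64/29 = 2.2069.
Wheel-and-axle MA = R/r = 18.9/4.2 = 4.5.
Lever MA = effort arm / load arm = 1.4/0.6 = 2.3333.
Block-and-tackle MA = number of supporting rope parts = 3.
Combined ideal MA = 2.2069 × 4.5 × 2.3333 × 3 = 69.517.
Effort = load / MA = 543 / 69.517 = 7.811 lbf.

7.811 lbf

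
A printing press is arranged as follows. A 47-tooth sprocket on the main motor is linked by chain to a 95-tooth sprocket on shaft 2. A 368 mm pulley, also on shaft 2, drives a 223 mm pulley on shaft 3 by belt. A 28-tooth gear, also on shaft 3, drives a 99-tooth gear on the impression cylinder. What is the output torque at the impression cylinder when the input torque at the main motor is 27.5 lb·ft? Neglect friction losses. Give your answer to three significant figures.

119 lb·ft

After the chain (95/47): 27.5 × 2.0213 = 55.585 lb·ft
After the belt (223/368): 55.585 × 0.60598 = 33.683 lb·ft
After the gear mesh (99/28): 33.683 × 3.5357 = 119.09 lb·ft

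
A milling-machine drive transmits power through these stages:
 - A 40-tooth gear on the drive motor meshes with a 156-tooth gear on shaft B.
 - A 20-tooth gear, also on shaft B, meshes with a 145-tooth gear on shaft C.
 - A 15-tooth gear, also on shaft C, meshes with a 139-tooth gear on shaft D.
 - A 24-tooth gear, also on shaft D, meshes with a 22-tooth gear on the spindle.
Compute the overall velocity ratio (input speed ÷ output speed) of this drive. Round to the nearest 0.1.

Each stage contributes driven/driver: gear mesh 156/40 = 3.9, gear mesh 145/20 = 7.25, gear mesh 139/15 = 9.2667, gear mesh 22/24 = 0.91667.
Overall: 3.9 × 7.25 × 9.2667 × 0.91667 = 240.18.

240.2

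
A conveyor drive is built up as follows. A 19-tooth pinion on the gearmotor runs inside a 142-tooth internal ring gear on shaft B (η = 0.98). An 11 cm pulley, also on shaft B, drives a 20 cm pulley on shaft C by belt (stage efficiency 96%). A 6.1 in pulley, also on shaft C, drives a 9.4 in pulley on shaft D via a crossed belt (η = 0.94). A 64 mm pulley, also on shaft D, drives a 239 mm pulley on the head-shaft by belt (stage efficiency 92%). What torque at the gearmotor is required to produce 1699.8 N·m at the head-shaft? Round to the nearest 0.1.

26.7 N·m

Overall ratio R = 7.4737 × 1.8182 × 1.541 × 3.7344 = 78.197; overall efficiency η = 0.98 × 0.96 × 0.94 × 0.92 = 0.8136.
Input torque = output torque / (R × η) = 1699.8 / (78.197 × 0.8136) = 26.718 N·m.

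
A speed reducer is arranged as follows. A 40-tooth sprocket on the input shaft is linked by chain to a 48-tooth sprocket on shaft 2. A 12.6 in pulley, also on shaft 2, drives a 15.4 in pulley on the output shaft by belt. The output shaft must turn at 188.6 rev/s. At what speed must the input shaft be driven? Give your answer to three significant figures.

Overall ratio R = 1.2 × 1.2222 = 1.4667.
Required input speed = output speed × R = 188.6 × 1.4667 = 276.61 rev/s.

277 rev/s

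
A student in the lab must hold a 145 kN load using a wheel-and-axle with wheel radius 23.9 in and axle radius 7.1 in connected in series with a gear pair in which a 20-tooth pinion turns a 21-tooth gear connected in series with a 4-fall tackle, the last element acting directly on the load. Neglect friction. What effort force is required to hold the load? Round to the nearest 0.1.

Wheel-and-axle MA = R/r = 23.9/7.1 = 3.3662.
Gear pair MA = 21/20 = 1.05.
Block-and-tackle MA = number of supporting rope parts = 4.
Combined ideal MA = 3.3662 × 1.05 × 4 = 14.138.
Effort = load / MA = 145 / 14.138 = 10.256 kN.

10.3 kN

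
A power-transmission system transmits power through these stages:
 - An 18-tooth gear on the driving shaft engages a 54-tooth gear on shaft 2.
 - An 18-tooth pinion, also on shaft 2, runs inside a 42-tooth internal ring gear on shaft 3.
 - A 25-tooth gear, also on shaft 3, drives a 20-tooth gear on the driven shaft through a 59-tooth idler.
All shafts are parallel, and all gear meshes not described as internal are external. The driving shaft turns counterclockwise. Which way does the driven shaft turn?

clockwise

the driving shaft → shaft 2: external mesh, 1 reversal → CW.
shaft 2 → shaft 3: internal mesh, same direction → CW.
shaft 3 → the driven shaft: driver → idler → driven is 2 external meshes, 2 reversals → CW.
3 reversals in total — an odd number — so the driven shaft turns opposite to the driving shaft.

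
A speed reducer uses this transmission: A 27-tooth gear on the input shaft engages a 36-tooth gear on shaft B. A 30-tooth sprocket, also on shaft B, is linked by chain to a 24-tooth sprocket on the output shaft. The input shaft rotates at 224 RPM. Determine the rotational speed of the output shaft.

210 RPM

Gear mesh: ratio = 36/27 = 1.3333, so shaft B turns at 224 / 1.3333 = 168 RPM.
Chain: ratio = 24/30 = 0.8, so the output shaft turns at 168 / 0.8 = 210 RPM.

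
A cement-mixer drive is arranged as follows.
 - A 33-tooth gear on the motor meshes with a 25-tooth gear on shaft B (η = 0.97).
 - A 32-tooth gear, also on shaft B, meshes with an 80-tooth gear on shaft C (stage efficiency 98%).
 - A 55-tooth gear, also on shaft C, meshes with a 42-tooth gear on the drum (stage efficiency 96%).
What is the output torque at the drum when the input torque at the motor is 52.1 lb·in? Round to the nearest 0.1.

After the gear mesh (25/33): 52.1 × 0.75758 × 0.97 = 38.286 lb·in
After the gear mesh (80/32): 38.286 × 2.5 × 0.98 = 93.8 lb·in
After the gear mesh (42/55): 93.8 × 0.76364 × 0.96 = 68.764 lb·in

68.8 lb·in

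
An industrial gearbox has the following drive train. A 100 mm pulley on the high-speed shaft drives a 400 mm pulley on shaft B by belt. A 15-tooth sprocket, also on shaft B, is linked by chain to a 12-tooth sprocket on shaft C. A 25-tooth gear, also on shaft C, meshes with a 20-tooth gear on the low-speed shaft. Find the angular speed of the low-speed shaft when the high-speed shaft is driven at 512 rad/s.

belt 400/100 = 4 → 512/4 = 128 rad/s
chain 12/15 = 0.8 → 128/0.8 = 160 rad/s
gear mesh 20/25 = 0.8 → 160/0.8 = 200 rad/s

200 rad/s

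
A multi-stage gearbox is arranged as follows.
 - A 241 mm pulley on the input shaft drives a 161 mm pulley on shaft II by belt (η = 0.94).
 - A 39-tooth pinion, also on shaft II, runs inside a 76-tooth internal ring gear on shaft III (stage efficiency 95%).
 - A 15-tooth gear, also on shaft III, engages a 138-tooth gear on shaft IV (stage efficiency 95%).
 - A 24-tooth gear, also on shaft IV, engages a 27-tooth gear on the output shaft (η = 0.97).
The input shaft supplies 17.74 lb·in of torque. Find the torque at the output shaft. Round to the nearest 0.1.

Belt: ratio = 161/241 = 0.66805; torque at shaft II = 17.74 × 0.66805 × 0.94 = 11.14 lb·in.
Internal gear: ratio = 76/39 = 1.9487; torque at shaft III = 11.14 × 1.9487 × 0.95 = 20.624 lb·in.
Gear mesh: ratio = 138/15 = 9.2; torque at shaft IV = 20.624 × 9.2 × 0.95 = 180.25 lb·in.
Gear mesh: ratio = 27/24 = 1.125; torque at the output shaft = 180.25 × 1.125 × 0.97 = 196.7 lb·in.

196.7 lb·in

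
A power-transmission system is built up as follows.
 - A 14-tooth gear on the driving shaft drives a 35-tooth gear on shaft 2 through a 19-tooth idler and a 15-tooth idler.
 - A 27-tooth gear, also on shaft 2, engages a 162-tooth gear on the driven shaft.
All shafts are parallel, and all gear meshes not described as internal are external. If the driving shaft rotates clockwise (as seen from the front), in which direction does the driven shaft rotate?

clockwise

the driving shaft → shaft 2: driver → idler → idler → driven is 3 external meshes, 3 reversals → CCW.
shaft 2 → the driven shaft: external mesh, 1 reversal → CW.
4 reversals in total — an even number — so the driven shaft turns the same way as the driving shaft.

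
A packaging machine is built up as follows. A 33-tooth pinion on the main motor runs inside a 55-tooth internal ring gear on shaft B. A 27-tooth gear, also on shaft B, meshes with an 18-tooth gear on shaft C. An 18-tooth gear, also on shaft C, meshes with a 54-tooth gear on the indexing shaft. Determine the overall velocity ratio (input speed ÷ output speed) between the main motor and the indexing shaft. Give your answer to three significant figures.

Each stage contributes driven/driver: internal gear 55/33 = 1.6667, gear mesh 18/27 = 0.66667, gear mesh 54/18 = 3.
Overall: 1.6667 × 0.66667 × 3 = 3.3333.

3.33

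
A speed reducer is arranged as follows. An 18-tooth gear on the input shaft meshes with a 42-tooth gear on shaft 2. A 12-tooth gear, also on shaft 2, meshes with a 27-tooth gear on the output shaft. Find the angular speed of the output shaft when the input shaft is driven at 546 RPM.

104 RPM

Gear mesh: ratio = 42/18 = 2.3333, so shaft 2 turns at 546 / 2.3333 = 234 RPM.
Gear mesh: ratio = 27/12 = 2.25, so the output shaft turns at 234 / 2.25 = 104 RPM.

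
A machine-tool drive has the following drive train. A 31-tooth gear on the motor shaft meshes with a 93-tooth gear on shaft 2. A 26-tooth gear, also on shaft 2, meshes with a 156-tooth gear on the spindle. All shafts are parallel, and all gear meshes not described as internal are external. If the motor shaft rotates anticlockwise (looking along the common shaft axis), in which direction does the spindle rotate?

anticlockwise

the motor shaft → shaft 2: external mesh, 1 reversal → CW.
shaft 2 → the spindle: external mesh, 1 reversal → CCW.
2 reversals in total — an even number — so the spindle turns the same way as the motor shaft.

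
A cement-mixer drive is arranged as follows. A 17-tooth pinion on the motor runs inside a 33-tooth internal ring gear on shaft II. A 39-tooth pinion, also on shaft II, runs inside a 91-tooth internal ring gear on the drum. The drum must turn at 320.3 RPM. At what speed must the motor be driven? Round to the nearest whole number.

Overall ratio R = 1.9412 × 2.3333 = 4.5294.
Required input speed = output speed × R = 320.3 × 4.5294 = 1450.8 RPM.

1451 RPM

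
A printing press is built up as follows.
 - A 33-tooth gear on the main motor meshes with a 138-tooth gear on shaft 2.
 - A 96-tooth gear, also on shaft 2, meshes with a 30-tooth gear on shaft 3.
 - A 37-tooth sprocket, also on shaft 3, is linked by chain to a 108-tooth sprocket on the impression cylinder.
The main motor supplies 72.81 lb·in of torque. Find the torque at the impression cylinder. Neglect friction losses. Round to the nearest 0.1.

Gear mesh: ratio = 138/33 = 4.1818; torque at shaft 2 = 72.81 × 4.1818 = 304.48 lb·in.
Gear mesh: ratio = 30/96 = 0.3125; torque at shaft 3 = 304.48 × 0.3125 = 95.149 lb·in.
Chain: ratio = 108/37 = 2.9189; torque at the impression cylinder = 95.149 × 2.9189 = 277.73 lb·in.

277.7 lb·in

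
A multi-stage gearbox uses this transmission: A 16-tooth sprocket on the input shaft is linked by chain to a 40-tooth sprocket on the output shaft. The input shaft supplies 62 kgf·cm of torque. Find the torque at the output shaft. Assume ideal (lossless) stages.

After the chain (40/16): 62 × 2.5 = 155 kgf·cm

155 kgf·cm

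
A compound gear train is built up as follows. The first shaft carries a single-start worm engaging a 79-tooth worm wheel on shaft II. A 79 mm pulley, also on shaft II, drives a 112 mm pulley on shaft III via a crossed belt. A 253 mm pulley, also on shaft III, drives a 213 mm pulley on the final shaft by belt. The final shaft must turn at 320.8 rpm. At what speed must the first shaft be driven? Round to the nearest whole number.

Overall ratio R = 79 × 1.4177 × 0.8419 = 94.292.
Required input speed = output speed × R = 320.8 × 94.292 = 30249 rpm.

30249 rpm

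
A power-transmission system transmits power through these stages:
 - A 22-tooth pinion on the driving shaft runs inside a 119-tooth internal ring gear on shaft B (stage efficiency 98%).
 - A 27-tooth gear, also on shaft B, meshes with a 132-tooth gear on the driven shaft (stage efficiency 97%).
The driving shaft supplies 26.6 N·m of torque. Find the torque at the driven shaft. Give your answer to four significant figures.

668.7 N·m

After the internal gear (119/22): 26.6 × 5.4091 × 0.98 = 141 N·m
After the gear mesh (132/27): 141 × 4.8889 × 0.97 = 668.67 N·m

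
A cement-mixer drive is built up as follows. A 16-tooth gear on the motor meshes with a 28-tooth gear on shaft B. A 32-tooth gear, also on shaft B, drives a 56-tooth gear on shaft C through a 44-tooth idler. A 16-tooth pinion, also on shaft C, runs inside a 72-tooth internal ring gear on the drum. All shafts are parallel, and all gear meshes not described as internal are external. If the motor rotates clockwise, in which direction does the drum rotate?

counterclockwise

the motor → shaft B: external mesh, 1 reversal → CCW.
shaft B → shaft C: driver → idler → driven is 2 external meshes, 2 reversals → CCW.
shaft C → the drum: internal mesh, same direction → CCW.
3 reversals in total — an odd number — so the drum turns opposite to the motor.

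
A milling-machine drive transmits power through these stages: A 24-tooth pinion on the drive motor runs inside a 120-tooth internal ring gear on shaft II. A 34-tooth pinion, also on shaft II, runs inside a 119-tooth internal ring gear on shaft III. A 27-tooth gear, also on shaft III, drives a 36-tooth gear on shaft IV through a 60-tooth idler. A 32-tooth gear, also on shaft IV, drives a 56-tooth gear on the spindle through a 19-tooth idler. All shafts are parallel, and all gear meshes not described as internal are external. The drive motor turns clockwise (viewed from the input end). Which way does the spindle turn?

the drive motor → shaft II: internal mesh, same direction → CW.
shaft II → shaft III: internal mesh, same direction → CW.
shaft III → shaft IV: driver → idler → driven is 2 external meshes, 2 reversals → CW.
shaft IV → the spindle: driver → idler → driven is 2 external meshes, 2 reversals → CW.
4 reversals in total — an even number — so the spindle turns the same way as the drive motor.

clockwise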